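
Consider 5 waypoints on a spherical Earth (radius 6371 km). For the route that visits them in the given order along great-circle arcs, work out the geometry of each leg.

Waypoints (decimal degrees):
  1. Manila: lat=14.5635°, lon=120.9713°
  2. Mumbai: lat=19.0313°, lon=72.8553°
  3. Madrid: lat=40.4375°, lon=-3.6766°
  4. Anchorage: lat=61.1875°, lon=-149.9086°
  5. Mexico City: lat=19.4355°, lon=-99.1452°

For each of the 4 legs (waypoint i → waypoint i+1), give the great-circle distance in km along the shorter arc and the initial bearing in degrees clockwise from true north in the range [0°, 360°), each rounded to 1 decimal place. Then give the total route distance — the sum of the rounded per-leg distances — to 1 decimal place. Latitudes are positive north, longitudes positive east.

Leg 1: φ1=0.2541810, φ2=0.3321588, Δφ=0.0779778, Δλ=-0.8397826 rad; a=sin²(Δφ/2)+cosφ1·cosφ2·sin²(Δλ/2)=0.1535754850; c=2·atan2(√a, √(1-a))=0.805363690; dist=6371·c=5130.972 ≈ 5131.0 km; running total=5131.0 km
Leg 1 bearing: y=sinΔλ·cosφ2=-0.70380418, x=cosφ1·sinφ2-sinφ1·cosφ2·cosΔλ=0.15690728; θ=atan2(y, x)=-77.4319° <0 so +360° → 282.5681° ≈ 282.6°
Leg 2: φ1=0.3321588, φ2=0.7057675, Δφ=0.3736087, Δλ=-1.3357336 rad; a=sin²(Δφ/2)+cosφ1·cosφ2·sin²(Δλ/2)=0.3104592060; c=2·atan2(√a, √(1-a))=1.181992720; dist=6371·c=7530.476 ≈ 7530.5 km; running total=12661.5 km
Leg 2 bearing: y=sinΔλ·cosφ2=-0.74018312, x=cosφ1·sinφ2-sinφ1·cosφ2·cosΔλ=0.55536123; θ=atan2(y, x)=-53.1190° <0 so +360° → 306.8810° ≈ 306.9°
Leg 3: φ1=0.7057675, φ2=1.0679233, Δφ=0.3621558, Δλ=-2.5522299 rad; a=sin²(Δφ/2)+cosφ1·cosφ2·sin²(Δλ/2)=0.3683055875; c=2·atan2(√a, √(1-a))=1.304262935; dist=6371·c=8309.459 ≈ 8309.5 km; running total=20971.0 km
Leg 3 bearing: y=sinΔλ·cosφ2=-0.26788009, x=cosφ1·sinφ2-sinφ1·cosφ2·cosΔλ=0.92675055; θ=atan2(y, x)=-16.1221° <0 so +360° → 343.8779° ≈ 343.9°
Leg 4: φ1=1.0679233, φ2=0.3392135, Δφ=-0.7287099, Δλ=0.8859885 rad; a=sin²(Δφ/2)+cosφ1·cosφ2·sin²(Δλ/2)=0.2104885067; c=2·atan2(√a, √(1-a))=0.953266479; dist=6371·c=6073.261 ≈ 6073.3 km; running total=27044.3 km
Leg 4 bearing: y=sinΔλ·cosφ2=0.73040470, x=cosφ1·sinφ2-sinφ1·cosφ2·cosΔλ=-0.36227250; θ=atan2(y, x)=116.3809° ≈ 116.4°

Leg 1: dist=5131.0 km, bearing=282.6°
Leg 2: dist=7530.5 km, bearing=306.9°
Leg 3: dist=8309.5 km, bearing=343.9°
Leg 4: dist=6073.3 km, bearing=116.4°
Total: 27044.3 km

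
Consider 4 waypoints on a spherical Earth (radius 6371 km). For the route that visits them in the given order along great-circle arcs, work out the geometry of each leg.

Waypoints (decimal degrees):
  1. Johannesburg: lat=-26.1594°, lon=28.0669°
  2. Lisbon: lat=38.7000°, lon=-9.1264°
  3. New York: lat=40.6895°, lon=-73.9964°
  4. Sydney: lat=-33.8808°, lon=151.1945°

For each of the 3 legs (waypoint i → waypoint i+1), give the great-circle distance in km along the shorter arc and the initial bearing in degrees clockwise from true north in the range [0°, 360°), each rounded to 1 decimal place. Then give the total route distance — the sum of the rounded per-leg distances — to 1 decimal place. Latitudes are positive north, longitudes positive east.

Leg 1: φ1=-0.4565677, φ2=0.6754424, Δφ=1.1320101, Δλ=-0.6491455 rad; a=sin²(Δφ/2)+cosφ1·cosφ2·sin²(Δλ/2)=0.3588192884; c=2·atan2(√a, √(1-a))=1.284541516; dist=6371·c=8183.814 ≈ 8183.8 km; running total=8183.8 km
Leg 1 bearing: y=sinΔλ·cosφ2=-0.47177484, x=cosφ1·sinφ2-sinφ1·cosφ2·cosΔλ=0.83528470; θ=atan2(y, x)=-29.4581° <0 so +360° → 330.5419° ≈ 330.5°
Leg 2: φ1=0.6754424, φ2=0.7101657, Δφ=0.0347233, Δλ=-1.1321951 rad; a=sin²(Δφ/2)+cosφ1·cosφ2·sin²(Δλ/2)=0.1705302454; c=2·atan2(√a, √(1-a))=0.851388298; dist=6371·c=5424.195 ≈ 5424.2 km; running total=13608.0 km
Leg 2 bearing: y=sinΔλ·cosφ2=-0.68648250, x=cosφ1·sinφ2-sinφ1·cosφ2·cosΔλ=0.30747440; θ=atan2(y, x)=-65.8725° <0 so +360° → 294.1275° ≈ 294.1°
Leg 3: φ1=0.7101657, φ2=-0.5913315, Δφ=-1.3014973, Δλ=3.9303227 rad; a=sin²(Δφ/2)+cosφ1·cosφ2·sin²(Δλ/2)=0.9035425979; c=2·atan2(√a, √(1-a))=2.509994945; dist=6371·c=15991.178 ≈ 15991.2 km; running total=29599.2 km
Leg 3 bearing: y=sinΔλ·cosφ2=-0.58899210, x=cosφ1·sinφ2-sinφ1·cosφ2·cosΔλ=-0.04125282; θ=atan2(y, x)=-94.0064° <0 so +360° → 265.9936° ≈ 266.0°

Leg 1: dist=8183.8 km, bearing=330.5°
Leg 2: dist=5424.2 km, bearing=294.1°
Leg 3: dist=15991.2 km, bearing=266.0°
Total: 29599.2 km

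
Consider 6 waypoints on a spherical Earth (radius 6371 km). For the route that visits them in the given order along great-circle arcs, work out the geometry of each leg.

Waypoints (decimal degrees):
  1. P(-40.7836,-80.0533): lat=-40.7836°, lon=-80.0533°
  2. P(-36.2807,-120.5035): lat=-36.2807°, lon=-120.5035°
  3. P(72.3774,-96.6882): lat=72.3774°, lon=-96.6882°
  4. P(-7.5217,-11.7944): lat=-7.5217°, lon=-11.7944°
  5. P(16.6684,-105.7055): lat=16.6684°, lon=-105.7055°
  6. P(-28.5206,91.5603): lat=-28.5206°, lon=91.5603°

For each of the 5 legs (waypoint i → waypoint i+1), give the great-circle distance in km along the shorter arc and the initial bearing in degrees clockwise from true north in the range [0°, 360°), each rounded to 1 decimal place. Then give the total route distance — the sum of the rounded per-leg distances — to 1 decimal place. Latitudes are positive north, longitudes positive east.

Leg 1: dist=3522.4 km, bearing=264.8°
Leg 2: dist=12222.5 km, bearing=7.5°
Leg 3: dist=10633.2 km, bearing=97.1°
Leg 4: dist=10660.6 km, bearing=286.1°
Leg 5: dist=17811.0 km, bearing=230.3°
Total: 54849.7 km

Leg 1: φ1=-0.7118081, φ2=-0.6332177, Δφ=0.0785904, Δλ=-0.7059892 rad; a=sin²(Δφ/2)+cosφ1·cosφ2·sin²(Δλ/2)=0.0744934805; c=2·atan2(√a, √(1-a))=0.552884971; dist=6371·c=3522.430 ≈ 3522.4 km; running total=3522.4 km
Leg 1 bearing: y=sinΔλ·cosφ2=-0.52300504, x=cosφ1·sinφ2-sinφ1·cosφ2·cosΔλ=-0.04735537; θ=atan2(y, x)=-95.1737° <0 so +360° → 264.8263° ≈ 264.8°
Leg 2: φ1=-0.6332177, φ2=1.2632239, Δφ=1.8964416, Δλ=0.4156554 rad; a=sin²(Δφ/2)+cosφ1·cosφ2·sin²(Δλ/2)=0.6703503850; c=2·atan2(√a, √(1-a))=1.918458488; dist=6371·c=12222.499 ≈ 12222.5 km; running total=15744.9 km
Leg 2 bearing: y=sinΔλ·cosφ2=0.12224563, x=cosφ1·sinφ2-sinφ1·cosφ2·cosΔλ=0.93219043; θ=atan2(y, x)=7.4710° ≈ 7.5°
Leg 3: φ1=1.2632239, φ2=-0.1312784, Δφ=-1.3945024, Δλ=1.4816763 rad; a=sin²(Δφ/2)+cosφ1·cosφ2·sin²(Δλ/2)=0.5490227397; c=2·atan2(√a, √(1-a))=1.668999573; dist=6371·c=10633.196 ≈ 10633.2 km; running total=26378.1 km
Leg 3 bearing: y=sinΔλ·cosφ2=0.98746094, x=cosφ1·sinφ2-sinφ1·cosφ2·cosΔλ=-0.12372538; θ=atan2(y, x)=97.1417° ≈ 97.1°
Leg 4: φ1=-0.1312784, φ2=0.2909185, Δφ=0.4221969, Δλ=-1.6390579 rad; a=sin²(Δφ/2)+cosφ1·cosφ2·sin²(Δλ/2)=0.5511635372; c=2·atan2(√a, √(1-a))=1.673302823; dist=6371·c=10660.612 ≈ 10660.6 km; running total=37038.7 km
Leg 4 bearing: y=sinΔλ·cosφ2=-0.95574978, x=cosφ1·sinφ2-sinφ1·cosφ2·cosΔλ=0.27581068; θ=atan2(y, x)=-73.9029° <0 so +360° → 286.0971° ≈ 286.1°
Leg 5: φ1=0.2909185, φ2=-0.4977784, Δφ=-0.7886968, Δλ=3.4429377 rad; a=sin²(Δφ/2)+cosφ1·cosφ2·sin²(Δλ/2)=0.9703754747; c=2·atan2(√a, √(1-a))=2.795634421; dist=6371·c=17810.987 ≈ 17811.0 km; running total=54849.7 km
Leg 5 bearing: y=sinΔλ·cosφ2=-0.26078631, x=cosφ1·sinφ2-sinφ1·cosφ2·cosΔλ=-0.21674444; θ=atan2(y, x)=-129.7306° <0 so +360° → 230.2694° ≈ 230.3°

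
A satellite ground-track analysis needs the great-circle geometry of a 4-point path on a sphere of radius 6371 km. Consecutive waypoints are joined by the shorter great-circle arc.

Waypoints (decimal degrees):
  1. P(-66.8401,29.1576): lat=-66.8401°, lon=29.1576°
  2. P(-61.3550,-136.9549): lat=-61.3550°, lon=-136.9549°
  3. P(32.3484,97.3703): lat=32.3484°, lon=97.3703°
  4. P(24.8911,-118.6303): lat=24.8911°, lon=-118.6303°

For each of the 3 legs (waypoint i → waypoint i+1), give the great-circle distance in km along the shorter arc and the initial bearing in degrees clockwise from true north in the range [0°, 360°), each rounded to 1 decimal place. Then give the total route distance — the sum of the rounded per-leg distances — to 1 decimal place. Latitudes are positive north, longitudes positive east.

Leg 1: dist=5715.6 km, bearing=188.5°
Leg 2: dist=14999.2 km, bearing=255.6°
Leg 3: dist=12593.0 km, bearing=35.5°
Total: 33307.8 km

Leg 1: φ1=-1.1665798, φ2=-1.0708468, Δφ=0.0957331, Δλ=-2.8992101 rad; a=sin²(Δφ/2)+cosφ1·cosφ2·sin²(Δλ/2)=0.1880737890; c=2·atan2(√a, √(1-a))=0.897134007; dist=6371·c=5715.641 ≈ 5715.6 km; running total=5715.6 km
Leg 1 bearing: y=sinΔλ·cosφ2=-0.11505930, x=cosφ1·sinφ2-sinφ1·cosφ2·cosΔλ=-0.77302620; θ=atan2(y, x)=-171.5341° <0 so +360° → 188.4659° ≈ 188.5°
Leg 2: φ1=-1.0708468, φ2=0.5645861, Δφ=1.6354329, Δλ=4.0897463 rad; a=sin²(Δφ/2)+cosφ1·cosφ2·sin²(Δλ/2)=0.8528795673; c=2·atan2(√a, √(1-a))=2.354290442; dist=6371·c=14999.184 ≈ 14999.2 km; running total=20714.8 km
Leg 2 bearing: y=sinΔλ·cosφ2=-0.68627316, x=cosφ1·sinφ2-sinφ1·cosφ2·cosΔλ=-0.17587835; θ=atan2(y, x)=-104.3744° <0 so +360° → 255.6256° ≈ 255.6°
Leg 3: φ1=0.5645861, φ2=0.4344316, Δφ=-0.1301544, Δλ=-3.7699217 rad; a=sin²(Δφ/2)+cosφ1·cosφ2·sin²(Δλ/2)=0.6973834345; c=2·atan2(√a, √(1-a))=1.976610425; dist=6371·c=12592.985 ≈ 12593.0 km; running total=33307.8 km
Leg 3 bearing: y=sinΔλ·cosφ2=0.53319322, x=cosφ1·sinφ2-sinφ1·cosφ2·cosΔλ=0.74824068; θ=atan2(y, x)=35.4735° ≈ 35.5°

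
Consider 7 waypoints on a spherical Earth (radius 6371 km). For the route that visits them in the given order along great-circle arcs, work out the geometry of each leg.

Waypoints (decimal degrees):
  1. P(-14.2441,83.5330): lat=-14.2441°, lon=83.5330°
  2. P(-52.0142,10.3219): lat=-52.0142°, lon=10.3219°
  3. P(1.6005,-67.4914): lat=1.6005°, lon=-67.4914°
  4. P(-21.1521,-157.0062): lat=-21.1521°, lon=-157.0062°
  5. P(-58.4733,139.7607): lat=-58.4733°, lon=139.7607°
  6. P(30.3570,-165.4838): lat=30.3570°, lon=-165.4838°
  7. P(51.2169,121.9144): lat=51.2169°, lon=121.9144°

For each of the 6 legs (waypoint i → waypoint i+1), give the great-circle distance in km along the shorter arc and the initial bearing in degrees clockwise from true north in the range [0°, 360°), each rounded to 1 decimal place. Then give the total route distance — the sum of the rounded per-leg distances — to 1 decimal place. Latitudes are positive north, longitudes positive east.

Leg 1: φ1=-0.2486064, φ2=-0.9078190, Δφ=-0.6592126, Δλ=-1.2777747 rad; a=sin²(Δφ/2)+cosφ1·cosφ2·sin²(Δλ/2)=0.3168800017; c=2·atan2(√a, √(1-a))=1.195831289; dist=6371·c=7618.641 ≈ 7618.6 km; running total=7618.6 km
Leg 1 bearing: y=sinΔλ·cosφ2=-0.58923221, x=cosφ1·sinφ2-sinφ1·cosφ2·cosΔλ=-0.72019003; θ=atan2(y, x)=-140.7113° <0 so +360° → 219.2887° ≈ 219.3°
Leg 2: φ1=-0.9078190, φ2=0.0279340, Δφ=0.9357530, Δλ=-1.3580983 rad; a=sin²(Δφ/2)+cosφ1·cosφ2·sin²(Δλ/2)=0.4460703786; c=2·atan2(√a, √(1-a))=1.462726849; dist=6371·c=9319.033 ≈ 9319.0 km; running total=16937.6 km
Leg 2 bearing: y=sinΔλ·cosφ2=-0.97708359, x=cosφ1·sinφ2-sinφ1·cosφ2·cosΔλ=0.18350491; θ=atan2(y, x)=-79.3633° <0 so +360° → 280.6367° ≈ 280.6°
Leg 3: φ1=0.0279340, φ2=-0.3691738, Δφ=-0.3971078, Δλ=-1.5623280 rad; a=sin²(Δφ/2)+cosφ1·cosφ2·sin²(Δλ/2)=0.5010919586; c=2·atan2(√a, √(1-a))=1.572980246; dist=6371·c=10021.457 ≈ 10021.5 km; running total=26959.1 km
Leg 3 bearing: y=sinΔλ·cosφ2=-0.93259236, x=cosφ1·sinφ2-sinφ1·cosφ2·cosΔλ=-0.36092482; θ=atan2(y, x)=-111.1571° <0 so +360° → 248.8429° ≈ 248.8°
Leg 4: φ1=-0.3691738, φ2=-1.0205516, Δφ=-0.6513778, Δλ=5.1795595 rad; a=sin²(Δφ/2)+cosφ1·cosφ2·sin²(Δλ/2)=0.2363953666; c=2·atan2(√a, √(1-a))=1.015483358; dist=6371·c=6469.644 ≈ 6469.6 km; running total=33428.7 km
Leg 4 bearing: y=sinΔλ·cosφ2=-0.46686553, x=cosφ1·sinφ2-sinφ1·cosφ2·cosΔλ=-0.70999082; θ=atan2(y, x)=-146.6725° <0 so +360° → 213.3275° ≈ 213.3°
Leg 5: φ1=-1.0205516, φ2=0.5298296, Δφ=1.5503812, Δλ=-5.3275215 rad; a=sin²(Δφ/2)+cosφ1·cosφ2·sin²(Δλ/2)=0.5852075724; c=2·atan2(√a, √(1-a))=1.742047288; dist=6371·c=11098.583 ≈ 11098.6 km; running total=44527.3 km
Leg 5 bearing: y=sinΔλ·cosφ2=0.70472225, x=cosφ1·sinφ2-sinφ1·cosφ2·cosΔλ=0.68871274; θ=atan2(y, x)=45.6583° ≈ 45.7°
Leg 6: φ1=0.5298296, φ2=0.8939035, Δφ=0.3640739, Δλ=5.0160449 rad; a=sin²(Δφ/2)+cosφ1·cosφ2·sin²(Δλ/2)=0.2222131912; c=2·atan2(√a, √(1-a))=0.981743634; dist=6371·c=6254.689 ≈ 6254.7 km; running total=50782.0 km
Leg 6 bearing: y=sinΔλ·cosφ2=-0.59771713, x=cosφ1·sinφ2-sinφ1·cosφ2·cosΔλ=0.57798978; θ=atan2(y, x)=-45.9613° <0 so +360° → 314.0387° ≈ 314.0°

Leg 1: dist=7618.6 km, bearing=219.3°
Leg 2: dist=9319.0 km, bearing=280.6°
Leg 3: dist=10021.5 km, bearing=248.8°
Leg 4: dist=6469.6 km, bearing=213.3°
Leg 5: dist=11098.6 km, bearing=45.7°
Leg 6: dist=6254.7 km, bearing=314.0°
Total: 50782.0 km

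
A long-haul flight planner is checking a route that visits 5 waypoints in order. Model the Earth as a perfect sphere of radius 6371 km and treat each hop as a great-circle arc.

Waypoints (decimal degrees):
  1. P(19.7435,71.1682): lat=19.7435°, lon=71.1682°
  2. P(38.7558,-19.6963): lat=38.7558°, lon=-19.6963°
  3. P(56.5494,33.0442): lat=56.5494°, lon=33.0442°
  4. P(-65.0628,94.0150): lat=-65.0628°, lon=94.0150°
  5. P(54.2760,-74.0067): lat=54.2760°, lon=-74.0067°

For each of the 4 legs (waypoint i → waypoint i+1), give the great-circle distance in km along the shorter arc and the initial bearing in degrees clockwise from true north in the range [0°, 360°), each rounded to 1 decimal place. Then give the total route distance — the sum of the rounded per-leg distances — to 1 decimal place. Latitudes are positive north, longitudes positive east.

Leg 1: dist=8722.1 km, bearing=307.3°
Leg 2: dist=4281.5 km, bearing=44.8°
Leg 3: dist=14463.7 km, bearing=151.2°
Leg 4: dist=18645.1 km, bearing=214.6°
Total: 46112.4 km

Leg 1: φ1=0.3445891, φ2=0.6764163, Δφ=0.3318272, Δλ=-1.5858847 rad; a=sin²(Δφ/2)+cosφ1·cosφ2·sin²(Δλ/2)=0.3998021423; c=2·atan2(√a, √(1-a))=1.369034514; dist=6371·c=8722.119 ≈ 8722.1 km; running total=8722.1 km
Leg 1 bearing: y=sinΔλ·cosφ2=-0.77973235, x=cosφ1·sinφ2-sinφ1·cosφ2·cosΔλ=0.59317705; θ=atan2(y, x)=-52.7381° <0 so +360° → 307.2619° ≈ 307.3°
Leg 2: φ1=0.6764163, φ2=0.9869732, Δφ=0.3105569, Δλ=0.9204954 rad; a=sin²(Δφ/2)+cosφ1·cosφ2·sin²(Δλ/2)=0.1087223127; c=2·atan2(√a, √(1-a))=0.672036546; dist=6371·c=4281.545 ≈ 4281.5 km; running total=13003.6 km
Leg 2 bearing: y=sinΔλ·cosφ2=0.43871515, x=cosφ1·sinφ2-sinφ1·cosφ2·cosΔλ=0.44174212; θ=atan2(y, x)=44.8030° ≈ 44.8°
Leg 3: φ1=0.9869732, φ2=-1.1355601, Δφ=-2.1225333, Δλ=1.0641412 rad; a=sin²(Δφ/2)+cosφ1·cosφ2·sin²(Δλ/2)=0.8218987645; c=2·atan2(√a, √(1-a))=2.270247114; dist=6371·c=14463.744 ≈ 14463.7 km; running total=27467.3 km
Leg 3 bearing: y=sinΔλ·cosφ2=0.36865699, x=cosφ1·sinφ2-sinφ1·cosφ2·cosΔλ=-0.67053468; θ=atan2(y, x)=151.1982° ≈ 151.2°
Leg 4: φ1=-1.1355601, φ2=0.9472949, Δφ=2.0828550, Δλ=-2.9325319 rad; a=sin²(Δφ/2)+cosφ1·cosφ2·sin²(Δλ/2)=0.9884850828; c=2·atan2(√a, √(1-a))=2.926563461; dist=6371·c=18645.136 ≈ 18645.1 km; running total=46112.4 km
Leg 4 bearing: y=sinΔλ·cosφ2=-0.12117944, x=cosφ1·sinφ2-sinφ1·cosφ2·cosΔλ=-0.17562699; θ=atan2(y, x)=-145.3950° <0 so +360° → 214.6050° ≈ 214.6°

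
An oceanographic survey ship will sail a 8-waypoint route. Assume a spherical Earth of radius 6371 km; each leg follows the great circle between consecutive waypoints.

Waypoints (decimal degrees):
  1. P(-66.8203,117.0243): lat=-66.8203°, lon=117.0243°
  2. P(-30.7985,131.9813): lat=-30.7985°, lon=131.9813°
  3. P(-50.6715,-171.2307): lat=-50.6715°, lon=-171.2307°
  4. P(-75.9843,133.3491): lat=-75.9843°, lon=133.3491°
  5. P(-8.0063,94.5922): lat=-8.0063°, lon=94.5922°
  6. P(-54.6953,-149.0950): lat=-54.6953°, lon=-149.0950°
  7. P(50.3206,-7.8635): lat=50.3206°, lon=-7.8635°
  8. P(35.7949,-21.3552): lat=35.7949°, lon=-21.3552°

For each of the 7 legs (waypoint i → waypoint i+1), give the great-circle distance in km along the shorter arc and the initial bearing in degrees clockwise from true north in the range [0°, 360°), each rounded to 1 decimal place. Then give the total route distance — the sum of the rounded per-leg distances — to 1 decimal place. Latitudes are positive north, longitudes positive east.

Leg 1: dist=4127.9 km, bearing=21.6°
Leg 2: dist=5118.6 km, bearing=132.5°
Leg 3: dist=3681.8 km, bearing=201.4°
Leg 4: dist=7917.8 km, bearing=319.1°
Leg 5: dist=10902.5 km, bearing=148.5°
Leg 6: dist=17381.8 km, bearing=84.5°
Leg 7: dist=1945.4 km, bearing=219.0°
Total: 51075.8 km

Leg 1: φ1=-1.1662342, φ2=-0.5375352, Δφ=0.6286990, Δλ=0.2610489 rad; a=sin²(Δφ/2)+cosφ1·cosφ2·sin²(Δλ/2)=0.1013309003; c=2·atan2(√a, √(1-a))=0.647924414; dist=6371·c=4127.926 ≈ 4127.9 km; running total=4127.9 km
Leg 1 bearing: y=sinΔλ·cosφ2=0.22169590, x=cosφ1·sinφ2-sinφ1·cosφ2·cosΔλ=0.56134011; θ=atan2(y, x)=21.5511° ≈ 21.6°
Leg 2: φ1=-0.5375352, φ2=-0.8843845, Δφ=-0.3468493, Δλ=-5.2920477 rad; a=sin²(Δφ/2)+cosφ1·cosφ2·sin²(Δλ/2)=0.1528786271; c=2·atan2(√a, √(1-a))=0.803429081; dist=6371·c=5118.647 ≈ 5118.6 km; running total=9246.5 km
Leg 2 bearing: y=sinΔλ·cosφ2=0.53023984, x=cosφ1·sinφ2-sinφ1·cosφ2·cosΔλ=-0.48669572; θ=atan2(y, x)=132.5482° ≈ 132.5°
Leg 3: φ1=-0.8843845, φ2=-1.3261762, Δφ=-0.4417917, Δλ=5.3159203 rad; a=sin²(Δφ/2)+cosφ1·cosφ2·sin²(Δλ/2)=0.0811946441; c=2·atan2(√a, √(1-a))=0.577901726; dist=6371·c=3681.812 ≈ 3681.8 km; running total=12928.3 km
Leg 3 bearing: y=sinΔλ·cosφ2=-0.19940203, x=cosφ1·sinφ2-sinφ1·cosφ2·cosΔλ=-0.50857362; θ=atan2(y, x)=-158.5908° <0 so +360° → 201.4092° ≈ 201.4°
Leg 4: φ1=-1.3261762, φ2=-0.1397363, Δφ=1.1864399, Δλ=-0.6764355 rad; a=sin²(Δφ/2)+cosφ1·cosφ2·sin²(Δλ/2)=0.3389225834; c=2·atan2(√a, √(1-a))=1.242791535; dist=6371·c=7917.825 ≈ 7917.8 km; running total=20846.1 km
Leg 4 bearing: y=sinΔλ·cosφ2=-0.61991545, x=cosφ1·sinφ2-sinφ1·cosφ2·cosΔλ=0.71548662; θ=atan2(y, x)=-40.9065° <0 so +360° → 319.0935° ≈ 319.1°
Leg 5: φ1=-0.1397363, φ2=-0.9546131, Δφ=-0.8148768, Δλ=-4.2531440 rad; a=sin²(Δφ/2)+cosφ1·cosφ2·sin²(Δλ/2)=0.5700068907; c=2·atan2(√a, √(1-a))=1.711271660; dist=6371·c=10902.512 ≈ 10902.5 km; running total=31748.6 km
Leg 5 bearing: y=sinΔλ·cosφ2=0.51804432, x=cosφ1·sinφ2-sinφ1·cosφ2·cosΔλ=-0.84381646; θ=atan2(y, x)=148.4530° ≈ 148.5°
Leg 6: φ1=-0.9546131, φ2=0.8782602, Δφ=1.8328732, Δλ=2.4649547 rad; a=sin²(Δφ/2)+cosφ1·cosφ2·sin²(Δλ/2)=0.9578946883; c=2·atan2(√a, √(1-a))=2.728265156; dist=6371·c=17381.777 ≈ 17381.8 km; running total=49130.4 km
Leg 6 bearing: y=sinΔλ·cosφ2=0.39980736, x=cosφ1·sinφ2-sinφ1·cosφ2·cosΔλ=0.03852137; θ=atan2(y, x)=84.4966° ≈ 84.5°
Leg 7: φ1=0.8782602, φ2=0.6247389, Δφ=-0.2535213, Δλ=-0.2354746 rad; a=sin²(Δφ/2)+cosφ1·cosφ2·sin²(Δλ/2)=0.0231283035; c=2·atan2(√a, √(1-a))=0.305344673; dist=6371·c=1945.351 ≈ 1945.4 km; running total=51075.8 km
Leg 7 bearing: y=sinΔλ·cosφ2=-0.18923699, x=cosφ1·sinφ2-sinφ1·cosφ2·cosΔλ=-0.23358704; θ=atan2(y, x)=-140.9879° <0 so +360° → 219.0121° ≈ 219.0°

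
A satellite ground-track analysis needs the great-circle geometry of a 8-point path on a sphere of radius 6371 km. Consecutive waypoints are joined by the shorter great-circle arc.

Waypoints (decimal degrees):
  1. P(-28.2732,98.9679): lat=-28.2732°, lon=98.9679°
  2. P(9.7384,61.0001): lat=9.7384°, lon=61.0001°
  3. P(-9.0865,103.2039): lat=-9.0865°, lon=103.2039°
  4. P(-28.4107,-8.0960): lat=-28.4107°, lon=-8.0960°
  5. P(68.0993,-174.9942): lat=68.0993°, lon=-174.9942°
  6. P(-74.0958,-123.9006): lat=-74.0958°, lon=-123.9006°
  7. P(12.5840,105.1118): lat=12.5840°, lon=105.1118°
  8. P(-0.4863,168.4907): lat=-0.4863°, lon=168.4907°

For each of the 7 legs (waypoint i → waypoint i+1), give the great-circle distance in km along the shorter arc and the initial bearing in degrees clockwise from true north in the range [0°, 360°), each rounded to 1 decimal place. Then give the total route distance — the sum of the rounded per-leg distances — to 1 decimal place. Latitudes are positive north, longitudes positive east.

Leg 1: φ1=-0.4934604, φ2=0.1699671, Δφ=0.6634276, Δλ=-0.6626631 rad; a=sin²(Δφ/2)+cosφ1·cosφ2·sin²(Δλ/2)=0.1979110689; c=2·atan2(√a, √(1-a))=0.922062599; dist=6371·c=5874.461 ≈ 5874.5 km; running total=5874.5 km
Leg 1 bearing: y=sinΔλ·cosφ2=-0.60635342, x=cosφ1·sinφ2-sinφ1·cosφ2·cosΔλ=0.51701513; θ=atan2(y, x)=-49.5470° <0 so +360° → 310.4530° ≈ 310.5°
Leg 2: φ1=0.1699671, φ2=-0.1585893, Δφ=-0.3285565, Δλ=0.7365953 rad; a=sin²(Δφ/2)+cosφ1·cosφ2·sin²(Δλ/2)=0.1528944803; c=2·atan2(√a, √(1-a))=0.803473133; dist=6371·c=5118.927 ≈ 5118.9 km; running total=10993.4 km
Leg 2 bearing: y=sinΔλ·cosφ2=0.66333971, x=cosφ1·sinφ2-sinφ1·cosφ2·cosΔλ=-0.27937691; θ=atan2(y, x)=112.8392° ≈ 112.8°
Leg 3: φ1=-0.1585893, φ2=-0.4958603, Δφ=-0.3372709, Δλ=-1.9425497 rad; a=sin²(Δφ/2)+cosφ1·cosφ2·sin²(Δλ/2)=0.6201756241; c=2·atan2(√a, √(1-a))=1.813524017; dist=6371·c=11553.962 ≈ 11554.0 km; running total=22547.4 km
Leg 3 bearing: y=sinΔλ·cosφ2=-0.81947865, x=cosφ1·sinφ2-sinφ1·cosφ2·cosΔλ=-0.52027495; θ=atan2(y, x)=-122.4109° <0 so +360° → 237.5891° ≈ 237.6°
Leg 4: φ1=-0.4958603, φ2=1.1885570, Δφ=1.6844173, Δλ=-2.9129231 rad; a=sin²(Δφ/2)+cosφ1·cosφ2·sin²(Δλ/2)=0.8804932315; c=2·atan2(√a, √(1-a))=2.435628607; dist=6371·c=15517.390 ≈ 15517.4 km; running total=38064.8 km
Leg 4 bearing: y=sinΔλ·cosφ2=-0.08455215, x=cosφ1·sinφ2-sinφ1·cosφ2·cosΔλ=0.64323443; θ=atan2(y, x)=-7.4885° <0 so +360° → 352.5115° ≈ 352.5°
Leg 5: φ1=1.1885570, φ2=-1.2932157, Δφ=-2.4817727, Δλ=0.8917515 rad; a=sin²(Δφ/2)+cosφ1·cosφ2·sin²(Δλ/2)=0.9140603308; c=2·atan2(√a, √(1-a))=2.546542991; dist=6371·c=16224.025 ≈ 16224.0 km; running total=54288.8 km
Leg 5 bearing: y=sinΔλ·cosφ2=0.21324253, x=cosφ1·sinφ2-sinφ1·cosφ2·cosΔλ=-0.51840505; θ=atan2(y, x)=157.6405° ≈ 157.6°
Leg 6: φ1=-1.2932157, φ2=0.2196322, Δφ=1.5128479, Δλ=3.9970204 rad; a=sin²(Δφ/2)+cosφ1·cosφ2·sin²(Δλ/2)=0.6924740663; c=2·atan2(√a, √(1-a))=1.965947951; dist=6371·c=12525.054 ≈ 12525.1 km; running total=66813.9 km
Leg 6 bearing: y=sinΔλ·cosφ2=-0.73671823, x=cosφ1·sinφ2-sinφ1·cosφ2·cosΔλ=-0.55593271; θ=atan2(y, x)=-127.0385° <0 so +360° → 232.9615° ≈ 233.0°
Leg 7: φ1=0.2196322, φ2=-0.0084875, Δφ=-0.2281198, Δλ=1.1061705 rad; a=sin²(Δφ/2)+cosφ1·cosφ2·sin²(Δλ/2)=0.2822703558; c=2·atan2(√a, √(1-a))=1.120247911; dist=6371·c=7137.099 ≈ 7137.1 km; running total=73951.0 km
Leg 7 bearing: y=sinΔλ·cosφ2=0.89395708, x=cosφ1·sinφ2-sinφ1·cosφ2·cosΔλ=-0.10590535; θ=atan2(y, x)=96.7562° ≈ 96.8°

Leg 1: dist=5874.5 km, bearing=310.5°
Leg 2: dist=5118.9 km, bearing=112.8°
Leg 3: dist=11554.0 km, bearing=237.6°
Leg 4: dist=15517.4 km, bearing=352.5°
Leg 5: dist=16224.0 km, bearing=157.6°
Leg 6: dist=12525.1 km, bearing=233.0°
Leg 7: dist=7137.1 km, bearing=96.8°
Total: 73951.0 km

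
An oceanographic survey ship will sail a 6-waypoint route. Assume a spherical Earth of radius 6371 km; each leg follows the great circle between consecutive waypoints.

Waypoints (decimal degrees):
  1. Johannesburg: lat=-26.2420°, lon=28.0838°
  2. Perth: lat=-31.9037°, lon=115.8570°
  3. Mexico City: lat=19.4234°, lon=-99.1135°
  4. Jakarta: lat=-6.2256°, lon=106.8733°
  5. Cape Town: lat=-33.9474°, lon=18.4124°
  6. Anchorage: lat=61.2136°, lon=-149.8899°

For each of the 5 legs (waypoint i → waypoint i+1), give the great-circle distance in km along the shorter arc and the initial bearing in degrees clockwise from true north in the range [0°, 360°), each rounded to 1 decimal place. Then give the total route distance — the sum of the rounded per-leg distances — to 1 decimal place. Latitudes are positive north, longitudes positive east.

Leg 1: dist=8310.3 km, bearing=118.4°
Leg 2: dist=16266.2 km, bearing=103.1°
Leg 3: dist=16845.8 km, bearing=294.1°
Leg 4: dist=9480.0 km, bearing=236.3°
Leg 5: dist=16869.8 km, bearing=348.1°
Total: 67772.1 km

Leg 1: φ1=-0.4580093, φ2=-0.5568246, Δφ=-0.0988153, Δλ=1.5319313 rad; a=sin²(Δφ/2)+cosφ1·cosφ2·sin²(Δλ/2)=0.3683668370; c=2·atan2(√a, √(1-a))=1.304389915; dist=6371·c=8310.268 ≈ 8310.3 km; running total=8310.3 km
Leg 1 bearing: y=sinΔλ·cosφ2=0.84829649, x=cosφ1·sinφ2-sinφ1·cosφ2·cosΔλ=-0.45943869; θ=atan2(y, x)=118.4400° ≈ 118.4°
Leg 2: φ1=-0.5568246, φ2=0.3390023, Δφ=0.8958269, Δλ=-3.7519430 rad; a=sin²(Δφ/2)+cosφ1·cosφ2·sin²(Δλ/2)=0.9159079417; c=2·atan2(√a, √(1-a))=2.553167593; dist=6371·c=16266.231 ≈ 16266.2 km; running total=24576.5 km
Leg 2 bearing: y=sinΔλ·cosφ2=0.54053461, x=cosφ1·sinφ2-sinφ1·cosφ2·cosΔλ=-0.12611373; θ=atan2(y, x)=103.1329° ≈ 103.1°
Leg 3: φ1=0.3390023, φ2=-0.1086572, Δφ=-0.4476595, Δλ=3.5951479 rad; a=sin²(Δφ/2)+cosφ1·cosφ2·sin²(Δλ/2)=0.9393996013; c=2·atan2(√a, √(1-a))=2.644136283; dist=6371·c=16845.792 ≈ 16845.8 km; running total=41422.3 km
Leg 3 bearing: y=sinΔλ·cosφ2=-0.43558004, x=cosφ1·sinφ2-sinφ1·cosφ2·cosΔλ=0.19488968; θ=atan2(y, x)=-65.8950° <0 so +360° → 294.1050° ≈ 294.1°
Leg 4: φ1=-0.1086572, φ2=-0.5924939, Δφ=-0.4838367, Δλ=-1.5439340 rad; a=sin²(Δφ/2)+cosφ1·cosφ2·sin²(Δλ/2)=0.4586460482; c=2·atan2(√a, √(1-a))=1.487993837; dist=6371·c=9480.009 ≈ 9480.0 km; running total=50902.3 km
Leg 4 bearing: y=sinΔλ·cosφ2=-0.82925131, x=cosφ1·sinφ2-sinφ1·cosφ2·cosΔλ=-0.55272206; θ=atan2(y, x)=-123.6847° <0 so +360° → 236.3153° ≈ 236.3°
Leg 5: φ1=-0.5924939, φ2=1.0683789, Δφ=1.6608728, Δλ=-2.9374293 rad; a=sin²(Δφ/2)+cosφ1·cosφ2·sin²(Δλ/2)=0.9402955530; c=2·atan2(√a, √(1-a))=2.647904468; dist=6371·c=16869.799 ≈ 16869.8 km; running total=67772.1 km
Leg 5 bearing: y=sinΔλ·cosφ2=-0.09763241, x=cosφ1·sinφ2-sinφ1·cosφ2·cosΔλ=0.46371027; θ=atan2(y, x)=-11.8897° <0 so +360° → 348.1103° ≈ 348.1°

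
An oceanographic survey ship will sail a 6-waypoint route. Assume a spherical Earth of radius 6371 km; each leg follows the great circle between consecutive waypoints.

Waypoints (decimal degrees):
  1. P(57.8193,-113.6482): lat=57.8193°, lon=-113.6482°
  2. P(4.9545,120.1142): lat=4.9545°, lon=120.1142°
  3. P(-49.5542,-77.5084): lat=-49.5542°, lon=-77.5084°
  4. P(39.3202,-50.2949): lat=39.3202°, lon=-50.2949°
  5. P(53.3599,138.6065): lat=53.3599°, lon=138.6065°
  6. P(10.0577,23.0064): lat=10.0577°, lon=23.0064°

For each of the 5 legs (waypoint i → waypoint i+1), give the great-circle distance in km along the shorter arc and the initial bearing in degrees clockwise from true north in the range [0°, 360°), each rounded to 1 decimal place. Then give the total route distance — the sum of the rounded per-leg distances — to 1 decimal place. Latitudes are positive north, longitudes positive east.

Leg 1: dist=11555.3 km, bearing=304.1°
Leg 2: dist=14786.3 km, bearing=164.4°
Leg 3: dist=10236.4 km, bearing=20.7°
Leg 4: dist=9674.1 km, bearing=354.7°
Leg 5: dist=10733.9 km, bearing=296.6°
Total: 56986.0 km

Leg 1: φ1=1.0091372, φ2=0.0864723, Δφ=-0.9226648, Δλ=4.0799235 rad; a=sin²(Δφ/2)+cosφ1·cosφ2·sin²(Δλ/2)=0.6202801853; c=2·atan2(√a, √(1-a))=1.813739461; dist=6371·c=11555.334 ≈ 11555.3 km; running total=11555.3 km
Leg 1 bearing: y=sinΔλ·cosφ2=-0.80355888, x=cosφ1·sinφ2-sinφ1·cosφ2·cosΔλ=0.54444820; θ=atan2(y, x)=-55.8805° <0 so +360° → 304.1195° ≈ 304.1°
Leg 2: φ1=0.0864723, φ2=-0.8648839, Δφ=-0.9513563, Δλ=-3.4491650 rad; a=sin²(Δφ/2)+cosφ1·cosφ2·sin²(Δλ/2)=0.8408497539; c=2·atan2(√a, √(1-a))=2.320879354; dist=6371·c=14786.322 ≈ 14786.3 km; running total=26341.6 km
Leg 2 bearing: y=sinΔλ·cosφ2=0.19639984, x=cosφ1·sinφ2-sinφ1·cosφ2·cosΔλ=-0.70477861; θ=atan2(y, x)=164.4285° ≈ 164.4°
Leg 3: φ1=-0.8648839, φ2=0.6862670, Δφ=1.5511509, Δλ=0.4749652 rad; a=sin²(Δφ/2)+cosφ1·cosφ2·sin²(Δλ/2)=0.5179541015; c=2·atan2(√a, √(1-a))=1.606712251; dist=6371·c=10236.364 ≈ 10236.4 km; running total=36578.0 km
Leg 3 bearing: y=sinΔλ·cosφ2=0.35378077, x=cosφ1·sinφ2-sinφ1·cosφ2·cosΔλ=0.93463884; θ=atan2(y, x)=20.7327° ≈ 20.7°
Leg 4: φ1=0.6862670, φ2=0.9313059, Δφ=0.2450390, Δλ=3.2969514 rad; a=sin²(Δφ/2)+cosφ1·cosφ2·sin²(Δλ/2)=0.4738400011; c=2·atan2(√a, √(1-a))=1.518452430; dist=6371·c=9674.060 ≈ 9674.1 km; running total=46252.1 km
Leg 4 bearing: y=sinΔλ·cosφ2=-0.09234349, x=cosφ1·sinφ2-sinφ1·cosφ2·cosΔλ=0.99435170; θ=atan2(y, x)=-5.3057° <0 so +360° → 354.6943° ≈ 354.7°
Leg 5: φ1=0.9313059, φ2=0.1755400, Δφ=-0.7557660, Δλ=-2.0176024 rad; a=sin²(Δφ/2)+cosφ1·cosφ2·sin²(Δλ/2)=0.5568850800; c=2·atan2(√a, √(1-a))=1.684813361; dist=6371·c=10733.946 ≈ 10733.9 km; running total=56986.0 km
Leg 5 bearing: y=sinΔλ·cosφ2=-0.88797276, x=cosφ1·sinφ2-sinφ1·cosφ2·cosΔλ=0.44560153; θ=atan2(y, x)=-63.3516° <0 so +360° → 296.6484° ≈ 296.6°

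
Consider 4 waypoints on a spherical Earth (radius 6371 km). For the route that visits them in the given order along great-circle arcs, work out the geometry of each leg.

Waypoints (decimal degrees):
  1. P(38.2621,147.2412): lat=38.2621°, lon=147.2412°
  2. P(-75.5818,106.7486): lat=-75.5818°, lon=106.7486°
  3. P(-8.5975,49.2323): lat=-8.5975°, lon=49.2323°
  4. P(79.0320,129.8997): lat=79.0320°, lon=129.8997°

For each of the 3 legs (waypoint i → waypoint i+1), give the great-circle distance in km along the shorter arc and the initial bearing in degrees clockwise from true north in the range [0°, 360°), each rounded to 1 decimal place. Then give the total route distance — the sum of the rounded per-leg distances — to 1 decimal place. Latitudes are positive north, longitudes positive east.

Leg 1: dist=12989.0 km, bearing=190.4°
Leg 2: dist=8219.3 km, bearing=299.8°
Leg 3: dist=10749.9 km, bearing=10.9°
Total: 31958.2 km

Leg 1: φ1=0.6677996, φ2=-1.3191513, Δφ=-1.9869509, Δλ=-0.7067292 rad; a=sin²(Δφ/2)+cosφ1·cosφ2·sin²(Δλ/2)=0.7255363572; c=2·atan2(√a, √(1-a))=2.038763239; dist=6371·c=12988.961 ≈ 12989.0 km; running total=12989.0 km
Leg 1 bearing: y=sinΔλ·cosφ2=-0.16168651, x=cosφ1·sinφ2-sinφ1·cosφ2·cosΔλ=-0.87771913; θ=atan2(y, x)=-169.5624° <0 so +360° → 190.4376° ≈ 190.4°
Leg 2: φ1=-1.3191513, φ2=-0.1500547, Δφ=1.1690966, Δλ=-1.0038488 rad; a=sin²(Δφ/2)+cosφ1·cosφ2·sin²(Δλ/2)=0.3614961757; c=2·atan2(√a, √(1-a))=1.290117840; dist=6371·c=8219.341 ≈ 8219.3 km; running total=21208.3 km
Leg 2 bearing: y=sinΔλ·cosφ2=-0.83406528, x=cosφ1·sinφ2-sinφ1·cosφ2·cosΔλ=0.47707638; θ=atan2(y, x)=-60.2309° <0 so +360° → 299.7691° ≈ 299.8°
Leg 3: φ1=-0.1500547, φ2=1.3793686, Δφ=1.5294233, Δλ=1.4079117 rad; a=sin²(Δφ/2)+cosφ1·cosφ2·sin²(Δλ/2)=0.5581272681; c=2·atan2(√a, √(1-a))=1.687314334; dist=6371·c=10749.880 ≈ 10749.9 km; running total=31958.2 km
Leg 3 bearing: y=sinΔλ·cosφ2=0.18774236, x=cosφ1·sinφ2-sinφ1·cosφ2·cosΔλ=0.97531415; θ=atan2(y, x)=10.8958° ≈ 10.9°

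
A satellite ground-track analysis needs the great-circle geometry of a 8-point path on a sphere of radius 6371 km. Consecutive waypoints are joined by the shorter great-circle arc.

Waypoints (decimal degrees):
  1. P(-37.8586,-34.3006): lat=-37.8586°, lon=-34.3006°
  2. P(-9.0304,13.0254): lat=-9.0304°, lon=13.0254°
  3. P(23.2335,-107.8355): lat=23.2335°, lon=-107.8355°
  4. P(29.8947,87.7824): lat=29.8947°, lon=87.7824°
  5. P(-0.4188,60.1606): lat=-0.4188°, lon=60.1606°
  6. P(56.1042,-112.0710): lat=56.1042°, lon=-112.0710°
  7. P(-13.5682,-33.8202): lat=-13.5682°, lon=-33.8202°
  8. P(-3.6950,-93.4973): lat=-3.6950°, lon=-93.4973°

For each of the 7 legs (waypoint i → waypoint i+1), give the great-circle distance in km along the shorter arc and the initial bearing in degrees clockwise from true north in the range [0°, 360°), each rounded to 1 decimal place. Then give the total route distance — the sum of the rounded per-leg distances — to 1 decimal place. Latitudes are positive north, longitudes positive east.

Leg 1: dist=5707.4 km, bearing=68.4°
Leg 2: dist=13547.1 km, bearing=291.8°
Leg 3: dist=13876.4 km, bearing=343.5°
Leg 4: dist=4463.4 km, bearing=226.0°
Leg 5: dist=13783.8 km, bearing=354.8°
Leg 6: dist=10545.5 km, bearing=107.2°
Leg 7: dist=6635.7 km, bearing=273.7°
Total: 68559.3 km

Leg 1: φ1=-0.6607572, φ2=-0.1576102, Δφ=0.5031470, Δλ=0.8259945 rad; a=sin²(Δφ/2)+cosφ1·cosφ2·sin²(Δλ/2)=0.1875714787; c=2·atan2(√a, √(1-a))=0.895847912; dist=6371·c=5707.447 ≈ 5707.4 km; running total=5707.4 km
Leg 1 bearing: y=sinΔλ·cosφ2=0.72610933, x=cosφ1·sinφ2-sinφ1·cosφ2·cosΔλ=0.28691274; θ=atan2(y, x)=68.4392° ≈ 68.4°
Leg 2: φ1=-0.1576102, φ2=0.4055011, Δφ=0.5631113, Δλ=-2.1094206 rad; a=sin²(Δφ/2)+cosφ1·cosφ2·sin²(Δλ/2)=0.7637159236; c=2·atan2(√a, √(1-a))=2.126371258; dist=6371·c=13547.111 ≈ 13547.1 km; running total=19254.5 km
Leg 2 bearing: y=sinΔλ·cosφ2=-0.78880185, x=cosφ1·sinφ2-sinφ1·cosφ2·cosΔλ=0.31560622; θ=atan2(y, x)=-68.1932° <0 so +360° → 291.8068° ≈ 291.8°
Leg 3: φ1=0.4055011, φ2=0.5217609, Δφ=0.1162599, Δλ=3.4141764 rad; a=sin²(Δφ/2)+cosφ1·cosφ2·sin²(Δλ/2)=0.7853067481; c=2·atan2(√a, √(1-a))=2.178049044; dist=6371·c=13876.350 ≈ 13876.4 km; running total=33130.9 km
Leg 3 bearing: y=sinΔλ·cosφ2=-0.23339897, x=cosφ1·sinφ2-sinφ1·cosφ2·cosΔλ=0.78735326; θ=atan2(y, x)=-16.5117° <0 so +360° → 343.4883° ≈ 343.5°
Leg 4: φ1=0.5217609, φ2=-0.0073094, Δφ=-0.5290704, Δλ=-0.4820914 rad; a=sin²(Δφ/2)+cosφ1·cosφ2·sin²(Δλ/2)=0.1177642905; c=2·atan2(√a, √(1-a))=0.700575336; dist=6371·c=4463.365 ≈ 4463.4 km; running total=37594.3 km
Leg 4 bearing: y=sinΔλ·cosφ2=-0.46362080, x=cosφ1·sinφ2-sinφ1·cosφ2·cosΔλ=-0.44792768; θ=atan2(y, x)=-134.0137° <0 so +360° → 225.9863° ≈ 226.0°
Leg 5: φ1=-0.0073094, φ2=0.9792030, Δφ=0.9865125, Δλ=-3.0060085 rad; a=sin²(Δφ/2)+cosφ1·cosφ2·sin²(Δλ/2)=0.7793092736; c=2·atan2(√a, √(1-a))=2.163515635; dist=6371·c=13783.758 ≈ 13783.8 km; running total=51378.1 km
Leg 5 bearing: y=sinΔλ·cosφ2=-0.07538170, x=cosφ1·sinφ2-sinφ1·cosφ2·cosΔλ=0.82599208; θ=atan2(y, x)=-5.2145° <0 so +360° → 354.7855° ≈ 354.8°
Leg 6: φ1=0.9792030, φ2=-0.2368098, Δφ=-1.2160128, Δλ=1.3657341 rad; a=sin²(Δφ/2)+cosφ1·cosφ2·sin²(Δλ/2)=0.5421708926; c=2·atan2(√a, √(1-a))=1.655238428; dist=6371·c=10545.524 ≈ 10545.5 km; running total=61923.6 km
Leg 6 bearing: y=sinΔλ·cosφ2=0.95172441, x=cosφ1·sinφ2-sinφ1·cosφ2·cosΔλ=-0.29513915; θ=atan2(y, x)=107.2292° ≈ 107.2°
Leg 7: φ1=-0.2368098, φ2=-0.0644899, Δφ=0.1723198, Δλ=-1.0415619 rad; a=sin²(Δφ/2)+cosφ1·cosφ2·sin²(Δλ/2)=0.2475594209; c=2·atan2(√a, √(1-a))=1.041552045; dist=6371·c=6635.728 ≈ 6635.7 km; running total=68559.3 km
Leg 7 bearing: y=sinΔλ·cosφ2=-0.86139946, x=cosφ1·sinφ2-sinφ1·cosφ2·cosΔλ=0.05555159; θ=atan2(y, x)=-86.3101° <0 so +360° → 273.6899° ≈ 273.7°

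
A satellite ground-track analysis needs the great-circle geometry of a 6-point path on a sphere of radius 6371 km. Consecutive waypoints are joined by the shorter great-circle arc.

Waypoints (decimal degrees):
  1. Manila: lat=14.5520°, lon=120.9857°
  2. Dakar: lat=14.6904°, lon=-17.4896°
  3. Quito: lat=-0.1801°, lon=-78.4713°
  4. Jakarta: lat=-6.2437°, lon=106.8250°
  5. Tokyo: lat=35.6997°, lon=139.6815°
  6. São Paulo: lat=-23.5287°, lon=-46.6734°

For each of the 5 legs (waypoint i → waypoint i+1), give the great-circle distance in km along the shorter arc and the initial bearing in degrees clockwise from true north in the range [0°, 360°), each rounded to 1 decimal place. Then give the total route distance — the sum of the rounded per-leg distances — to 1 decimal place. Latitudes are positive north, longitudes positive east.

Leg 1: dist=14409.4 km, bearing=303.7°
Leg 2: dist=6901.6 km, bearing=261.8°
Leg 3: dist=19090.0 km, bearing=219.4°
Leg 4: dist=5790.2 km, bearing=34.0°
Leg 5: dist=18529.8 km, bearing=26.1°
Total: 64721.0 km

Leg 1: φ1=0.2539803, φ2=0.2563958, Δφ=0.0024155, Δλ=-2.4168499 rad; a=sin²(Δφ/2)+cosφ1·cosφ2·sin²(Δλ/2)=0.8186229115; c=2·atan2(√a, √(1-a))=2.261715501; dist=6371·c=14409.389 ≈ 14409.4 km; running total=14409.4 km
Leg 1 bearing: y=sinΔλ·cosφ2=-0.64127143, x=cosφ1·sinφ2-sinφ1·cosφ2·cosΔλ=0.42742101; θ=atan2(y, x)=-56.3157° <0 so +360° → 303.6843° ≈ 303.7°
Leg 2: φ1=0.2563958, φ2=-0.0031433, Δφ=-0.2595392, Δλ=-1.0643314 rad; a=sin²(Δφ/2)+cosφ1·cosφ2·sin²(Δλ/2)=0.2657839713; c=2·atan2(√a, √(1-a))=1.083281081; dist=6371·c=6901.584 ≈ 6901.6 km; running total=21311.0 km
Leg 2 bearing: y=sinΔλ·cosφ2=-0.87446050, x=cosφ1·sinφ2-sinφ1·cosφ2·cosΔλ=-0.12605653; θ=atan2(y, x)=-98.2029° <0 so +360° → 261.7971° ≈ 261.8°
Leg 3: φ1=-0.0031433, φ2=-0.1089731, Δφ=-0.1058298, Δλ=3.2340305 rad; a=sin²(Δφ/2)+cosφ1·cosφ2·sin²(Δλ/2)=0.9947387685; c=2·atan2(√a, √(1-a))=2.996396451; dist=6371·c=19090.042 ≈ 19090.0 km; running total=40401.0 km
Leg 3 bearing: y=sinΔλ·cosφ2=-0.09175875, x=cosφ1·sinφ2-sinφ1·cosφ2·cosΔλ=-0.11186838; θ=atan2(y, x)=-140.6401° <0 so +360° → 219.3599° ≈ 219.4°
Leg 4: φ1=-0.1089731, φ2=0.6230773, Δφ=0.7320504, Δλ=0.5734541 rad; a=sin²(Δφ/2)+cosφ1·cosφ2·sin²(Δλ/2)=0.1926659081; c=2·atan2(√a, √(1-a))=0.908831096; dist=6371·c=5790.163 ≈ 5790.2 km; running total=46191.2 km
Leg 4 bearing: y=sinΔλ·cosφ2=0.44058689, x=cosφ1·sinφ2-sinφ1·cosφ2·cosΔλ=0.65426770; θ=atan2(y, x)=33.9565° ≈ 34.0°
Leg 5: φ1=0.6230773, φ2=-0.4106533, Δφ=-1.0337306, Δλ=-3.2525066 rad; a=sin²(Δφ/2)+cosφ1·cosφ2·sin²(Δλ/2)=0.9864738057; c=2·atan2(√a, √(1-a))=2.908460724; dist=6371·c=18529.803 ≈ 18529.8 km; running total=64721.0 km
Leg 5 bearing: y=sinΔλ·cosφ2=0.10148420, x=cosφ1·sinφ2-sinφ1·cosφ2·cosΔλ=0.20754253; θ=atan2(y, x)=26.0577° ≈ 26.1°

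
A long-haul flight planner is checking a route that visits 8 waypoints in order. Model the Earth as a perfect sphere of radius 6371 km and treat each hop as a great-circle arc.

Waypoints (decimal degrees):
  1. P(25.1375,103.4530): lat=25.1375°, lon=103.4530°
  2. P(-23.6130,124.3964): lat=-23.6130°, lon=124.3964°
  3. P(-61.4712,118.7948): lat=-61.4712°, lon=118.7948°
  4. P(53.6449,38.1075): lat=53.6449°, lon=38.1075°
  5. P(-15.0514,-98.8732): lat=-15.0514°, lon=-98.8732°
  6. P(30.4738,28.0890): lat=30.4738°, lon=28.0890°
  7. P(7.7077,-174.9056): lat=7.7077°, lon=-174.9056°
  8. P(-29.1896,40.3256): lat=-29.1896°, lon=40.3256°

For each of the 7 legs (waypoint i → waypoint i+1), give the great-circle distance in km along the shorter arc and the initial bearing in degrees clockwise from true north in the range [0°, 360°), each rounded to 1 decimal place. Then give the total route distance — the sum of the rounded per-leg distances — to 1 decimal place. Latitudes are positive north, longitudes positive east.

Leg 1: φ1=0.4387321, φ2=-0.4121246, Δφ=-0.8508567, Δλ=0.3655313 rad; a=sin²(Δφ/2)+cosφ1·cosφ2·sin²(Δλ/2)=0.1977310090; c=2·atan2(√a, √(1-a))=0.921610592; dist=6371·c=5871.581 ≈ 5871.6 km; running total=5871.6 km
Leg 1 bearing: y=sinΔλ·cosφ2=0.32751729, x=cosφ1·sinφ2-sinφ1·cosφ2·cosΔλ=-0.72613102; θ=atan2(y, x)=155.7225° ≈ 155.7°
Leg 2: φ1=-0.4121246, φ2=-1.0728748, Δφ=-0.6607502, Δλ=-0.0977664 rad; a=sin²(Δφ/2)+cosφ1·cosφ2·sin²(Δλ/2)=0.1062788569; c=2·atan2(√a, √(1-a))=0.664147915; dist=6371·c=4231.286 ≈ 4231.3 km; running total=10102.9 km
Leg 2 bearing: y=sinΔλ·cosφ2=-0.04661891, x=cosφ1·sinφ2-sinφ1·cosφ2·cosΔλ=-0.61462291; θ=atan2(y, x)=-175.6624° <0 so +360° → 184.3376° ≈ 184.3°
Leg 3: φ1=-1.0728748, φ2=0.9362801, Δφ=2.0091550, Δλ=-1.4082590 rad; a=sin²(Δφ/2)+cosφ1·cosφ2·sin²(Δλ/2)=0.8308775665; c=2·atan2(√a, √(1-a))=2.293953727; dist=6371·c=14614.779 ≈ 14614.8 km; running total=24717.7 km
Leg 3 bearing: y=sinΔλ·cosφ2=-0.58497493, x=cosφ1·sinφ2-sinφ1·cosφ2·cosΔλ=0.46891841; θ=atan2(y, x)=-51.2842° <0 so +360° → 308.7158° ≈ 308.7°
Leg 4: φ1=0.9362801, φ2=-0.2626965, Δφ=-1.1989766, Δλ=-2.3907642 rad; a=sin²(Δφ/2)+cosφ1·cosφ2·sin²(Δλ/2)=0.8138363915; c=2·atan2(√a, √(1-a))=2.249356475; dist=6371·c=14330.650 ≈ 14330.7 km; running total=39048.4 km
Leg 4 bearing: y=sinΔλ·cosφ2=-0.65883908, x=cosφ1·sinφ2-sinφ1·cosφ2·cosΔλ=0.41467812; θ=atan2(y, x)=-57.8134° <0 so +360° → 302.1866° ≈ 302.2°
Leg 5: φ1=-0.2626965, φ2=0.5318681, Δφ=0.7945646, Δλ=2.2159084 rad; a=sin²(Δφ/2)+cosφ1·cosφ2·sin²(Δλ/2)=0.8160730539; c=2·atan2(√a, √(1-a))=2.255116130; dist=6371·c=14367.345 ≈ 14367.3 km; running total=53415.7 km
Leg 5 bearing: y=sinΔλ·cosφ2=0.68865497, x=cosφ1·sinφ2-sinφ1·cosφ2·cosΔλ=0.35516987; θ=atan2(y, x)=62.7178° ≈ 62.7°
Leg 6: φ1=0.5318681, φ2=0.1345247, Δφ=-0.3973434, Δλ=-3.5429241 rad; a=sin²(Δφ/2)+cosφ1·cosφ2·sin²(Δλ/2)=0.8590966032; c=2·atan2(√a, √(1-a))=2.371998603; dist=6371·c=15112.003 ≈ 15112.0 km; running total=68527.7 km
Leg 6 bearing: y=sinΔλ·cosφ2=0.38711497, x=cosφ1·sinφ2-sinφ1·cosφ2·cosΔλ=0.57822186; θ=atan2(y, x)=33.8020° ≈ 33.8°
Leg 7: φ1=0.1345247, φ2=-0.5094546, Δφ=-0.6439794, Δλ=3.7564931 rad; a=sin²(Δφ/2)+cosφ1·cosφ2·sin²(Δλ/2)=0.8860347319; c=2·atan2(√a, √(1-a))=2.452887307; dist=6371·c=15627.345 ≈ 15627.3 km; running total=84155.0 km
Leg 7 bearing: y=sinΔλ·cosφ2=-0.50361992, x=cosφ1·sinφ2-sinφ1·cosφ2·cosΔλ=-0.38765412; θ=atan2(y, x)=-127.5868° <0 so +360° → 232.4132° ≈ 232.4°

Leg 1: dist=5871.6 km, bearing=155.7°
Leg 2: dist=4231.3 km, bearing=184.3°
Leg 3: dist=14614.8 km, bearing=308.7°
Leg 4: dist=14330.7 km, bearing=302.2°
Leg 5: dist=14367.3 km, bearing=62.7°
Leg 6: dist=15112.0 km, bearing=33.8°
Leg 7: dist=15627.3 km, bearing=232.4°
Total: 84155.0 km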